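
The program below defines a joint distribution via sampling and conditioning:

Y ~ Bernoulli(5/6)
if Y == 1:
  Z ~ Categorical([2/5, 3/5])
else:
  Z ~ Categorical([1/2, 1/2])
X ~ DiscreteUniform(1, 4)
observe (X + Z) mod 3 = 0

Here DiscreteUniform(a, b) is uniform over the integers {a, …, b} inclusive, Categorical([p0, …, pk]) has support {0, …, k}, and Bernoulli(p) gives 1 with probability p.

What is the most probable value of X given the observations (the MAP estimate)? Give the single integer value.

argmax_v P(X = v | obs) = 2

Enumerate traces; 4 have nonzero weight after conditioning:
  (Y=0, Z=0, X=3) weight 1/48
  (Y=0, Z=1, X=2) weight 1/48
  (Y=1, Z=0, X=3) weight 1/12
  (Y=1, Z=1, X=2) weight 1/8
Group by X:
  weight(X=2) = 7/48
  weight(X=3) = 5/48
Total weight = 7/48 + 5/48 = 1/4
P(X=2 | obs) = 7/48 / 1/4 = 7/12
P(X=3 | obs) = 5/48 / 1/4 = 5/12
argmax = 2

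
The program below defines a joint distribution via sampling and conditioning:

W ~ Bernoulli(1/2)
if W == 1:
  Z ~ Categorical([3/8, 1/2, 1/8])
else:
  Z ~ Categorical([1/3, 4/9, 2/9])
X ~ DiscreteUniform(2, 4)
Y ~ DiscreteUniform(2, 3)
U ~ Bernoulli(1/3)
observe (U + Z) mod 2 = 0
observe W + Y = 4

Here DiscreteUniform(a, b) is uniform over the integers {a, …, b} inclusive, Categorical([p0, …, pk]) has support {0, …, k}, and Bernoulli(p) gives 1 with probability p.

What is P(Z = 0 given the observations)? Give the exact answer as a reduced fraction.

P(Z = 0 | obs) = 1/2

Enumerate traces; 9 have nonzero weight after conditioning:
  (W=1, Z=0, X=2, Y=3, U=0) weight 1/48
  (W=1, Z=0, X=3, Y=3, U=0) weight 1/48
  (W=1, Z=0, X=4, Y=3, U=0) weight 1/48
  (W=1, Z=1, X=2, Y=3, U=1) weight 1/72
  (W=1, Z=1, X=3, Y=3, U=1) weight 1/72
  (W=1, Z=1, X=4, Y=3, U=1) weight 1/72
  (W=1, Z=2, X=2, Y=3, U=0) weight 1/144
  (W=1, Z=2, X=3, Y=3, U=0) weight 1/144
  … 1 more
Group by Z:
  weight(Z=0) = 1/16
  weight(Z=1) = 1/24
  weight(Z=2) = 1/48
Total weight = 1/16 + 1/24 + 1/48 = 1/8
P(Z=0 | obs) = 1/16 / 1/8 = 1/2
P(Z=1 | obs) = 1/24 / 1/8 = 1/3
P(Z=2 | obs) = 1/48 / 1/8 = 1/6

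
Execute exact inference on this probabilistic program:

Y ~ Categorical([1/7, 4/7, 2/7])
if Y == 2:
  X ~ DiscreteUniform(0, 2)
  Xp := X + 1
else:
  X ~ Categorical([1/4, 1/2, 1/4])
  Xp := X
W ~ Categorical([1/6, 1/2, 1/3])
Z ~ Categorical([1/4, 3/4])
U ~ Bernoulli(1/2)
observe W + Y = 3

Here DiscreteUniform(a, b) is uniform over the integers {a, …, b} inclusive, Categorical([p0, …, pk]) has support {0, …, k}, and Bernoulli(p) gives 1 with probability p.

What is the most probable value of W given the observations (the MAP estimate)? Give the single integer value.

Enumerate traces; 24 have nonzero weight after conditioning:
  (Y=1, X=0, W=2, Z=0, U=0) weight 1/168
  (Y=1, X=0, W=2, Z=0, U=1) weight 1/168
  (Y=1, X=0, W=2, Z=1, U=0) weight 1/56
  (Y=1, X=0, W=2, Z=1, U=1) weight 1/56
  (Y=1, X=1, W=2, Z=0, U=0) weight 1/84
  (Y=1, X=1, W=2, Z=0, U=1) weight 1/84
  (Y=1, X=1, W=2, Z=1, U=0) weight 1/28
  (Y=1, X=1, W=2, Z=1, U=1) weight 1/28
  (Y=2, X=0, W=1, Z=0, U=0) weight 1/168
  … 15 more
Group by W:
  weight(W=1) = 1/7
  weight(W=2) = 4/21
Total weight = 1/7 + 4/21 = 1/3
P(W=1 | obs) = 1/7 / 1/3 = 3/7
P(W=2 | obs) = 4/21 / 1/3 = 4/7
argmax = 2

argmax_v P(W = v | obs) = 2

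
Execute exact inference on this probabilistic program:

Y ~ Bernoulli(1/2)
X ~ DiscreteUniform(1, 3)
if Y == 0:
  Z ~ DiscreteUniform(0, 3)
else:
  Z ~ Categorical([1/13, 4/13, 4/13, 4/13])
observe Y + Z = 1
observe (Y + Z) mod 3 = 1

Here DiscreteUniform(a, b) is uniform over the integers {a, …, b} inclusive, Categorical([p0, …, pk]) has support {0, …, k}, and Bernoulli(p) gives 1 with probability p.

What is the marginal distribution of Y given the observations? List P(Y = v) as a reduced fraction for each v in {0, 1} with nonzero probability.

P(Y=0) = 13/17, P(Y=1) = 4/17

Enumerate traces; 6 have nonzero weight after conditioning:
  (Y=0, X=1, Z=1) weight 1/24
  (Y=0, X=2, Z=1) weight 1/24
  (Y=0, X=3, Z=1) weight 1/24
  (Y=1, X=1, Z=0) weight 1/78
  (Y=1, X=2, Z=0) weight 1/78
  (Y=1, X=3, Z=0) weight 1/78
Group by Y:
  weight(Y=0) = 1/8
  weight(Y=1) = 1/26
Total weight = 1/8 + 1/26 = 17/104
P(Y=0 | obs) = 1/8 / 17/104 = 13/17
P(Y=1 | obs) = 1/26 / 17/104 = 4/17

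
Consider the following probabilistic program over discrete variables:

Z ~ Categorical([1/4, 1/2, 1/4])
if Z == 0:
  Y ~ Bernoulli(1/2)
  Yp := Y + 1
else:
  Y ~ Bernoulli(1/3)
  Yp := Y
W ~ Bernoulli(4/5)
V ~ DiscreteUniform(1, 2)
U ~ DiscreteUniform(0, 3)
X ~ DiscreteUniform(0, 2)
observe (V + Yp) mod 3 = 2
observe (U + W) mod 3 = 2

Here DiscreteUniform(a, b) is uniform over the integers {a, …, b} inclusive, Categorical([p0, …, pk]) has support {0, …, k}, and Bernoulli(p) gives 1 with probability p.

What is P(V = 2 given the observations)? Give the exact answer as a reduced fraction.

Enumerate traces; 30 have nonzero weight after conditioning:
  (Z=0, Y=0, W=0, V=1, U=2, X=0) weight 1/960
  (Z=0, Y=0, W=0, V=1, U=2, X=1) weight 1/960
  (Z=0, Y=0, W=0, V=1, U=2, X=2) weight 1/960
  (Z=0, Y=0, W=1, V=1, U=1, X=0) weight 1/240
  (Z=0, Y=0, W=1, V=1, U=1, X=1) weight 1/240
  (Z=0, Y=0, W=1, V=1, U=1, X=2) weight 1/240
  (Z=1, Y=0, W=0, V=2, U=2, X=0) weight 1/360
  (Z=1, Y=0, W=0, V=2, U=2, X=1) weight 1/360
  … 22 more
Group by V:
  weight(V=1) = 3/64
  weight(V=2) = 1/16
Total weight = 3/64 + 1/16 = 7/64
P(V=1 | obs) = 3/64 / 7/64 = 3/7
P(V=2 | obs) = 1/16 / 7/64 = 4/7

P(V = 2 | obs) = 4/7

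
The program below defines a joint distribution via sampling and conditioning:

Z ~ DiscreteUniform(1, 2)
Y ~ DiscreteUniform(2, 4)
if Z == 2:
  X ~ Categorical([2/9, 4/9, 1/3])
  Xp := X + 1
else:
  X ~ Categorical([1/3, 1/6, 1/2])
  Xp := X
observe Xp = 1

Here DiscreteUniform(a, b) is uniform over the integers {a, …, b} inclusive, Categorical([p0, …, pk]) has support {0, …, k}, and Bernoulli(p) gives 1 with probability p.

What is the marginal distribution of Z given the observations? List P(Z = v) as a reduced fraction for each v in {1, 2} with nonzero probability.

Enumerate traces; 6 have nonzero weight after conditioning:
  (Z=1, Y=2, X=1) weight 1/36
  (Z=1, Y=3, X=1) weight 1/36
  (Z=1, Y=4, X=1) weight 1/36
  (Z=2, Y=2, X=0) weight 1/27
  (Z=2, Y=3, X=0) weight 1/27
  (Z=2, Y=4, X=0) weight 1/27
Group by Z:
  weight(Z=1) = 1/12
  weight(Z=2) = 1/9
Total weight = 1/12 + 1/9 = 7/36
P(Z=1 | obs) = 1/12 / 7/36 = 3/7
P(Z=2 | obs) = 1/9 / 7/36 = 4/7

P(Z=1) = 3/7, P(Z=2) = 4/7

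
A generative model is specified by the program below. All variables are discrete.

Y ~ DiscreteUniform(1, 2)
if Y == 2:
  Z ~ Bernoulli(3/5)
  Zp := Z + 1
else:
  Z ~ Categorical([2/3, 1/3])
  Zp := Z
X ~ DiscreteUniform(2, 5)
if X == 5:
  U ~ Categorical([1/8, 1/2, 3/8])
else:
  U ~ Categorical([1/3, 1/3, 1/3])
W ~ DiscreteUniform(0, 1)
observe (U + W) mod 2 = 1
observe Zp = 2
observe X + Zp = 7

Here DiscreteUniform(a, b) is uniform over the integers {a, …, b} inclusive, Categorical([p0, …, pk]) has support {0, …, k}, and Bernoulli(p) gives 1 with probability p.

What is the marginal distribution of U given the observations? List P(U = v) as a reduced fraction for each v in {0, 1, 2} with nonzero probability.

P(U=0) = 1/8, P(U=1) = 1/2, P(U=2) = 3/8

Enumerate traces; 3 have nonzero weight after conditioning:
  (Y=2, Z=1, X=5, U=0, W=1) weight 3/640
  (Y=2, Z=1, X=5, U=1, W=0) weight 3/160
  (Y=2, Z=1, X=5, U=2, W=1) weight 9/640
Group by U:
  weight(U=0) = 3/640
  weight(U=1) = 3/160
  weight(U=2) = 9/640
Total weight = 3/640 + 3/160 + 9/640 = 3/80
P(U=0 | obs) = 3/640 / 3/80 = 1/8
P(U=1 | obs) = 3/160 / 3/80 = 1/2
P(U=2 | obs) = 9/640 / 3/80 = 3/8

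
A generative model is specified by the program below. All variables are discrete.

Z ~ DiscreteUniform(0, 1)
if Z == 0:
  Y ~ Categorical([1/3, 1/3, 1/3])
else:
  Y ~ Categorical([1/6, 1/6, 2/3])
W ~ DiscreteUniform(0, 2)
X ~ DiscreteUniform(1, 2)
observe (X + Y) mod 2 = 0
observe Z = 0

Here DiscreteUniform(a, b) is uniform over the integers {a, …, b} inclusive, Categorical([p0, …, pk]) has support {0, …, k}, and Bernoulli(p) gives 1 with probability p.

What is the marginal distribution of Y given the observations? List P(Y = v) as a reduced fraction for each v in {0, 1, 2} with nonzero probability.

Enumerate traces; 9 have nonzero weight after conditioning:
  (Z=0, Y=0, W=0, X=2) weight 1/36
  (Z=0, Y=0, W=1, X=2) weight 1/36
  (Z=0, Y=0, W=2, X=2) weight 1/36
  (Z=0, Y=1, W=0, X=1) weight 1/36
  (Z=0, Y=1, W=1, X=1) weight 1/36
  (Z=0, Y=1, W=2, X=1) weight 1/36
  (Z=0, Y=2, W=0, X=2) weight 1/36
  (Z=0, Y=2, W=1, X=2) weight 1/36
  … 1 more
Group by Y:
  weight(Y=0) = 1/12
  weight(Y=1) = 1/12
  weight(Y=2) = 1/12
Total weight = 1/12 + 1/12 + 1/12 = 1/4
P(Y=0 | obs) = 1/12 / 1/4 = 1/3
P(Y=1 | obs) = 1/12 / 1/4 = 1/3
P(Y=2 | obs) = 1/12 / 1/4 = 1/3

P(Y=0) = 1/3, P(Y=1) = 1/3, P(Y=2) = 1/3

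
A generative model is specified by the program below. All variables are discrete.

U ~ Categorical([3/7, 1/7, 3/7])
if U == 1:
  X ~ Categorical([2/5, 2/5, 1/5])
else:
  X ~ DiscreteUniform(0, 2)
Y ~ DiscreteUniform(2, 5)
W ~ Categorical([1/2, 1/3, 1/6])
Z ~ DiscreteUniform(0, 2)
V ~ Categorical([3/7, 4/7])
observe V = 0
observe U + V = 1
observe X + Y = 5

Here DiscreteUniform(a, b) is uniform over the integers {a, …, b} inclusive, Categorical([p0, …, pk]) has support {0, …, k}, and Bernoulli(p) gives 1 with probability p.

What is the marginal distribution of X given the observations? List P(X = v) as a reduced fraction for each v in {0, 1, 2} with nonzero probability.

Enumerate traces; 27 have nonzero weight after conditioning:
  (U=1, X=0, Y=5, W=0, Z=0, V=0) weight 1/980
  (U=1, X=0, Y=5, W=0, Z=1, V=0) weight 1/980
  (U=1, X=0, Y=5, W=0, Z=2, V=0) weight 1/980
  (U=1, X=0, Y=5, W=1, Z=0, V=0) weight 1/1470
  (U=1, X=0, Y=5, W=1, Z=1, V=0) weight 1/1470
  (U=1, X=0, Y=5, W=1, Z=2, V=0) weight 1/1470
  (U=1, X=0, Y=5, W=2, Z=0, V=0) weight 1/2940
  (U=1, X=0, Y=5, W=2, Z=1, V=0) weight 1/2940
  (U=1, X=1, Y=4, W=0, Z=0, V=0) weight 1/980
  (U=1, X=2, Y=3, W=0, Z=0, V=0) weight 1/1960
  … 17 more
Group by X:
  weight(X=0) = 3/490
  weight(X=1) = 3/490
  weight(X=2) = 3/980
Total weight = 3/490 + 3/490 + 3/980 = 3/196
P(X=0 | obs) = 3/490 / 3/196 = 2/5
P(X=1 | obs) = 3/490 / 3/196 = 2/5
P(X=2 | obs) = 3/980 / 3/196 = 1/5

P(X=0) = 2/5, P(X=1) = 2/5, P(X=2) = 1/5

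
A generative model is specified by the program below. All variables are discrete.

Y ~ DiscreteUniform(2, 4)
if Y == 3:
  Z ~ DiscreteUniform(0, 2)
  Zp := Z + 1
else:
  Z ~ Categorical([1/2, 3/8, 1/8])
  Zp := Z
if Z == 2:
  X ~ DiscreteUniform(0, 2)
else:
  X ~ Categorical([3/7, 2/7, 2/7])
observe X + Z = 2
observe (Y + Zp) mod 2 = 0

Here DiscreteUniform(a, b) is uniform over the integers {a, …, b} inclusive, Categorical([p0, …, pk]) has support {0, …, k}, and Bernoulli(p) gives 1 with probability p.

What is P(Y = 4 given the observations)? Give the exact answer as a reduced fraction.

P(Y = 4 | obs) = 93/290

Enumerate traces; 6 have nonzero weight after conditioning:
  (Y=2, Z=0, X=2) weight 1/21
  (Y=2, Z=2, X=0) weight 1/72
  (Y=3, Z=0, X=2) weight 2/63
  (Y=3, Z=2, X=0) weight 1/27
  (Y=4, Z=0, X=2) weight 1/21
  (Y=4, Z=2, X=0) weight 1/72
Group by Y:
  weight(Y=2) = 31/504
  weight(Y=3) = 13/189
  weight(Y=4) = 31/504
Total weight = 31/504 + 13/189 + 31/504 = 145/756
P(Y=2 | obs) = 31/504 / 145/756 = 93/290
P(Y=3 | obs) = 13/189 / 145/756 = 52/145
P(Y=4 | obs) = 31/504 / 145/756 = 93/290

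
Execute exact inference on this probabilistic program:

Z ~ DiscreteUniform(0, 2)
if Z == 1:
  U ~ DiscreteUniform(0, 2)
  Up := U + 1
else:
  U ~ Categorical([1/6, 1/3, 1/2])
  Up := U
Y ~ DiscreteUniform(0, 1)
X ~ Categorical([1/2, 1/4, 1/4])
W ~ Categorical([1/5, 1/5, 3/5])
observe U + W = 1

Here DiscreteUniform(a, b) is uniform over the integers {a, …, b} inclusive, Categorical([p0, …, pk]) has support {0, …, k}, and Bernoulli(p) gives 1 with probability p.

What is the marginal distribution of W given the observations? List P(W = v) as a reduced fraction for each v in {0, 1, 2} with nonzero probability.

P(W=0) = 3/5, P(W=1) = 2/5

Enumerate traces; 36 have nonzero weight after conditioning:
  (Z=0, U=0, Y=0, X=0, W=1) weight 1/360
  (Z=0, U=0, Y=0, X=1, W=1) weight 1/720
  (Z=0, U=0, Y=0, X=2, W=1) weight 1/720
  (Z=0, U=0, Y=1, X=0, W=1) weight 1/360
  (Z=0, U=0, Y=1, X=1, W=1) weight 1/720
  (Z=0, U=0, Y=1, X=2, W=1) weight 1/720
  (Z=0, U=1, Y=0, X=0, W=0) weight 1/180
  (Z=0, U=1, Y=0, X=1, W=0) weight 1/360
  … 28 more
Group by W:
  weight(W=0) = 1/15
  weight(W=1) = 2/45
Total weight = 1/15 + 2/45 = 1/9
P(W=0 | obs) = 1/15 / 1/9 = 3/5
P(W=1 | obs) = 2/45 / 1/9 = 2/5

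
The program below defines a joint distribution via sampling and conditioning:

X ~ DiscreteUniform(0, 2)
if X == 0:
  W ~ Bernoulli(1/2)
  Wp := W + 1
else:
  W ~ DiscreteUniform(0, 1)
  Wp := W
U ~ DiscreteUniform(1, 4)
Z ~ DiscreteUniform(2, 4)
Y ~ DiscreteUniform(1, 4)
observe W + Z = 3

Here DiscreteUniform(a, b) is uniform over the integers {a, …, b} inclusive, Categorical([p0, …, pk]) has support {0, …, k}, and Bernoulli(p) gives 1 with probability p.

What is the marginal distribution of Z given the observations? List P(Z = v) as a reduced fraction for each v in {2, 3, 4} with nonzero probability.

Enumerate traces; 96 have nonzero weight after conditioning:
  (X=0, W=0, U=1, Z=3, Y=1) weight 1/288
  (X=0, W=0, U=1, Z=3, Y=2) weight 1/288
  (X=0, W=0, U=1, Z=3, Y=3) weight 1/288
  (X=0, W=0, U=1, Z=3, Y=4) weight 1/288
  (X=0, W=0, U=2, Z=3, Y=1) weight 1/288
  (X=0, W=0, U=2, Z=3, Y=2) weight 1/288
  (X=0, W=0, U=2, Z=3, Y=3) weight 1/288
  (X=0, W=0, U=2, Z=3, Y=4) weight 1/288
  (X=0, W=1, U=1, Z=2, Y=1) weight 1/288
  … 87 more
Group by Z:
  weight(Z=2) = 1/6
  weight(Z=3) = 1/6
Total weight = 1/6 + 1/6 = 1/3
P(Z=2 | obs) = 1/6 / 1/3 = 1/2
P(Z=3 | obs) = 1/6 / 1/3 = 1/2

P(Z=2) = 1/2, P(Z=3) = 1/2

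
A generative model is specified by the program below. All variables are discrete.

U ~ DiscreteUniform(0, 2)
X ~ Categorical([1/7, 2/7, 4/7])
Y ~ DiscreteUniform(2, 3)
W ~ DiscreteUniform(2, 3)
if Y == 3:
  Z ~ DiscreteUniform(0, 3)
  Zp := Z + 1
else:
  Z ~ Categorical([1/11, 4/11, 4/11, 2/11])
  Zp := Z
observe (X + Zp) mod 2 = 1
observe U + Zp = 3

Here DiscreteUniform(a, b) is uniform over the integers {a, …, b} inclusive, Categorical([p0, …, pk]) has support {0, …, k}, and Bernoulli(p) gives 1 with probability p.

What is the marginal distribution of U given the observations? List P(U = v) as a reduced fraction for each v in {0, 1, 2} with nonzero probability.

P(U=0) = 95/284, P(U=1) = 27/142, P(U=2) = 135/284

Enumerate traces; 20 have nonzero weight after conditioning:
  (U=0, X=0, Y=2, W=2, Z=3) weight 1/462
  (U=0, X=0, Y=2, W=3, Z=3) weight 1/462
  (U=0, X=0, Y=3, W=2, Z=2) weight 1/336
  (U=0, X=0, Y=3, W=3, Z=2) weight 1/336
  (U=0, X=2, Y=2, W=2, Z=3) weight 2/231
  (U=0, X=2, Y=2, W=3, Z=3) weight 2/231
  (U=0, X=2, Y=3, W=2, Z=2) weight 1/84
  (U=0, X=2, Y=3, W=3, Z=2) weight 1/84
  (U=1, X=1, Y=2, W=2, Z=2) weight 2/231
  (U=2, X=0, Y=2, W=2, Z=1) weight 1/231
  … 10 more
Group by U:
  weight(U=0) = 95/1848
  weight(U=1) = 9/308
  weight(U=2) = 45/616
Total weight = 95/1848 + 9/308 + 45/616 = 71/462
P(U=0 | obs) = 95/1848 / 71/462 = 95/284
P(U=1 | obs) = 9/308 / 71/462 = 27/142
P(U=2 | obs) = 45/616 / 71/462 = 135/284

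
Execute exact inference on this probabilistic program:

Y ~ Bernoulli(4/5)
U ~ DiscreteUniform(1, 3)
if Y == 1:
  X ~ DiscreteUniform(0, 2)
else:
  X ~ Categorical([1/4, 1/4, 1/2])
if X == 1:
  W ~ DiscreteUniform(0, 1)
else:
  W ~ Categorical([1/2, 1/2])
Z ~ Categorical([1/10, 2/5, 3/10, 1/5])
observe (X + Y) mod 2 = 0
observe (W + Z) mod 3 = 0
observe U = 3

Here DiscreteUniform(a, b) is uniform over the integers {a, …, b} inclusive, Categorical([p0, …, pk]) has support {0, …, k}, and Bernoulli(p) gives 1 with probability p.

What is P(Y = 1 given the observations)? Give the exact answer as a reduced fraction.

P(Y = 1 | obs) = 16/25

Enumerate traces; 9 have nonzero weight after conditioning:
  (Y=0, U=3, X=0, W=0, Z=0) weight 1/1200
  (Y=0, U=3, X=0, W=0, Z=3) weight 1/600
  (Y=0, U=3, X=0, W=1, Z=2) weight 1/400
  (Y=0, U=3, X=2, W=0, Z=0) weight 1/600
  (Y=0, U=3, X=2, W=0, Z=3) weight 1/300
  (Y=0, U=3, X=2, W=1, Z=2) weight 1/200
  (Y=1, U=3, X=1, W=0, Z=0) weight 1/225
  (Y=1, U=3, X=1, W=0, Z=3) weight 2/225
  … 1 more
Group by Y:
  weight(Y=0) = 3/200
  weight(Y=1) = 2/75
Total weight = 3/200 + 2/75 = 1/24
P(Y=0 | obs) = 3/200 / 1/24 = 9/25
P(Y=1 | obs) = 2/75 / 1/24 = 16/25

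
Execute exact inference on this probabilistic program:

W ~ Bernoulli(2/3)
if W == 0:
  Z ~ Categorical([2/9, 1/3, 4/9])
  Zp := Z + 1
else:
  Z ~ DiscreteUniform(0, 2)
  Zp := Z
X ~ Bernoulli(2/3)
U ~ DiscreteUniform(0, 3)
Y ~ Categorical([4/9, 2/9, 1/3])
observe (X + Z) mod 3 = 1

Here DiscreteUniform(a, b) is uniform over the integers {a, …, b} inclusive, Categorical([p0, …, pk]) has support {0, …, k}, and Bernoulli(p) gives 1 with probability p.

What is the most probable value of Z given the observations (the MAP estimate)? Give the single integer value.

argmax_v P(Z = v | obs) = 0

Enumerate traces; 48 have nonzero weight after conditioning:
  (W=0, Z=0, X=1, U=0, Y=0) weight 4/729
  (W=0, Z=0, X=1, U=0, Y=1) weight 2/729
  (W=0, Z=0, X=1, U=0, Y=2) weight 1/243
  (W=0, Z=0, X=1, U=1, Y=0) weight 4/729
  (W=0, Z=0, X=1, U=1, Y=1) weight 2/729
  (W=0, Z=0, X=1, U=1, Y=2) weight 1/243
  (W=0, Z=0, X=1, U=2, Y=0) weight 4/729
  (W=0, Z=0, X=1, U=2, Y=1) weight 2/729
  (W=0, Z=1, X=0, U=0, Y=0) weight 1/243
  … 39 more
Group by Z:
  weight(Z=0) = 16/81
  weight(Z=1) = 1/9
Total weight = 16/81 + 1/9 = 25/81
P(Z=0 | obs) = 16/81 / 25/81 = 16/25
P(Z=1 | obs) = 1/9 / 25/81 = 9/25
argmax = 0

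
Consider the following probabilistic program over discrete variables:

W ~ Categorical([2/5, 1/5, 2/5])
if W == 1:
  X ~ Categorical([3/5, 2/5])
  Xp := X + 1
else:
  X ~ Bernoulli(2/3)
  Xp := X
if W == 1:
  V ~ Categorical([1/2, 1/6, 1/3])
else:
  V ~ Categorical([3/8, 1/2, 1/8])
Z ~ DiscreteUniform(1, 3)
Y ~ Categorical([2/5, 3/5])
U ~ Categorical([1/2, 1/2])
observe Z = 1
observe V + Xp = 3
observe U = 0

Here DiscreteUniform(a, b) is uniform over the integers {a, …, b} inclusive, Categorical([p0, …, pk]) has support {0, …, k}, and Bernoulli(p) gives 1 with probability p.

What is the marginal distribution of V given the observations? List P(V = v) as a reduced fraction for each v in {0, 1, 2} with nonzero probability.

P(V=1) = 1/9, P(V=2) = 8/9

Enumerate traces; 8 have nonzero weight after conditioning:
  (W=0, X=1, V=2, Z=1, Y=0, U=0) weight 1/450
  (W=0, X=1, V=2, Z=1, Y=1, U=0) weight 1/300
  (W=1, X=0, V=2, Z=1, Y=0, U=0) weight 1/375
  (W=1, X=0, V=2, Z=1, Y=1, U=0) weight 1/250
  (W=1, X=1, V=1, Z=1, Y=0, U=0) weight 1/1125
  (W=1, X=1, V=1, Z=1, Y=1, U=0) weight 1/750
  (W=2, X=1, V=2, Z=1, Y=0, U=0) weight 1/450
  (W=2, X=1, V=2, Z=1, Y=1, U=0) weight 1/300
Group by V:
  weight(V=1) = 1/450
  weight(V=2) = 4/225
Total weight = 1/450 + 4/225 = 1/50
P(V=1 | obs) = 1/450 / 1/50 = 1/9
P(V=2 | obs) = 4/225 / 1/50 = 8/9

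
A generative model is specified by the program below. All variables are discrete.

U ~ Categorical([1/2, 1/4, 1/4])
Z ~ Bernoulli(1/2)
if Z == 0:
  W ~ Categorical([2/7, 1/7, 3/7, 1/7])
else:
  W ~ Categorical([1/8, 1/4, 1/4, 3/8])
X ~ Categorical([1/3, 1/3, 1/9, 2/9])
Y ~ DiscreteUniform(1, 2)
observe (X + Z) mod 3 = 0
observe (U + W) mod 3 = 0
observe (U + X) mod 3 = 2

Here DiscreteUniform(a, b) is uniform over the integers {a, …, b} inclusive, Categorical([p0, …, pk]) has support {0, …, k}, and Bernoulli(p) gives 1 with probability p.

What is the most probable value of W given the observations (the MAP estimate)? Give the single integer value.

Enumerate traces; 8 have nonzero weight after conditioning:
  (U=0, Z=1, W=0, X=2, Y=1) weight 1/576
  (U=0, Z=1, W=0, X=2, Y=2) weight 1/576
  (U=0, Z=1, W=3, X=2, Y=1) weight 1/192
  (U=0, Z=1, W=3, X=2, Y=2) weight 1/192
  (U=2, Z=0, W=1, X=0, Y=1) weight 1/336
  (U=2, Z=0, W=1, X=0, Y=2) weight 1/336
  (U=2, Z=0, W=1, X=3, Y=1) weight 1/504
  (U=2, Z=0, W=1, X=3, Y=2) weight 1/504
Group by W:
  weight(W=0) = 1/288
  weight(W=1) = 5/504
  weight(W=3) = 1/96
Total weight = 1/288 + 5/504 + 1/96 = 1/42
P(W=0 | obs) = 1/288 / 1/42 = 7/48
P(W=1 | obs) = 5/504 / 1/42 = 5/12
P(W=3 | obs) = 1/96 / 1/42 = 7/16
argmax = 3

argmax_v P(W = v | obs) = 3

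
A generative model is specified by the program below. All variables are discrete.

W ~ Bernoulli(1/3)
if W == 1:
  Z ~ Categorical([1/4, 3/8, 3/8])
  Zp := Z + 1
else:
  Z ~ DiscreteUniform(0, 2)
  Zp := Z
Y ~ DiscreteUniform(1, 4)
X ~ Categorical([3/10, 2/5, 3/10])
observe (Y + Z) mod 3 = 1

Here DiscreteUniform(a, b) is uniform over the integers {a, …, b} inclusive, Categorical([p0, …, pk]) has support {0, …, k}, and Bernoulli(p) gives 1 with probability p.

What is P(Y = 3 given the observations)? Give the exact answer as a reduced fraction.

P(Y = 3 | obs) = 25/94

Enumerate traces; 24 have nonzero weight after conditioning:
  (W=0, Z=0, Y=1, X=0) weight 1/60
  (W=0, Z=0, Y=1, X=1) weight 1/45
  (W=0, Z=0, Y=1, X=2) weight 1/60
  (W=0, Z=0, Y=4, X=0) weight 1/60
  (W=0, Z=0, Y=4, X=1) weight 1/45
  (W=0, Z=0, Y=4, X=2) weight 1/60
  (W=0, Z=1, Y=3, X=0) weight 1/60
  (W=0, Z=1, Y=3, X=1) weight 1/45
  (W=0, Z=2, Y=2, X=0) weight 1/60
  … 15 more
Group by Y:
  weight(Y=1) = 11/144
  weight(Y=2) = 25/288
  weight(Y=3) = 25/288
  weight(Y=4) = 11/144
Total weight = 11/144 + 25/288 + 25/288 + 11/144 = 47/144
P(Y=1 | obs) = 11/144 / 47/144 = 11/47
P(Y=2 | obs) = 25/288 / 47/144 = 25/94
P(Y=3 | obs) = 25/288 / 47/144 = 25/94
P(Y=4 | obs) = 11/144 / 47/144 = 11/47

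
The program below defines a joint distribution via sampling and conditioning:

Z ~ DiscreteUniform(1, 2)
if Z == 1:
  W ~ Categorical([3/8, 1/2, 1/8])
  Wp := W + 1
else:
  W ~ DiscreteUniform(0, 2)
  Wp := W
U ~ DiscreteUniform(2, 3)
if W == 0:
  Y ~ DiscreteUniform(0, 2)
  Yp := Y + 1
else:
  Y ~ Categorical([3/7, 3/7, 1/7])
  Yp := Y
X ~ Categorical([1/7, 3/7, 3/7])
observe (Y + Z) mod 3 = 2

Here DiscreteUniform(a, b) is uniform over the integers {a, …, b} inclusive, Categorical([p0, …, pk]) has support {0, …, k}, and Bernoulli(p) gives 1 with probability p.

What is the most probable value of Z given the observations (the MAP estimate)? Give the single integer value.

argmax_v P(Z = v | obs) = 2

Enumerate traces; 36 have nonzero weight after conditioning:
  (Z=1, W=0, U=2, Y=1, X=0) weight 1/224
  (Z=1, W=0, U=2, Y=1, X=1) weight 3/224
  (Z=1, W=0, U=2, Y=1, X=2) weight 3/224
  (Z=1, W=0, U=3, Y=1, X=0) weight 1/224
  (Z=1, W=0, U=3, Y=1, X=1) weight 3/224
  (Z=1, W=0, U=3, Y=1, X=2) weight 3/224
  (Z=1, W=1, U=2, Y=1, X=0) weight 3/392
  (Z=1, W=1, U=2, Y=1, X=1) weight 9/392
  (Z=2, W=0, U=2, Y=0, X=0) weight 1/252
  … 27 more
Group by Z:
  weight(Z=1) = 11/56
  weight(Z=2) = 25/126
Total weight = 11/56 + 25/126 = 199/504
P(Z=1 | obs) = 11/56 / 199/504 = 99/199
P(Z=2 | obs) = 25/126 / 199/504 = 100/199
argmax = 2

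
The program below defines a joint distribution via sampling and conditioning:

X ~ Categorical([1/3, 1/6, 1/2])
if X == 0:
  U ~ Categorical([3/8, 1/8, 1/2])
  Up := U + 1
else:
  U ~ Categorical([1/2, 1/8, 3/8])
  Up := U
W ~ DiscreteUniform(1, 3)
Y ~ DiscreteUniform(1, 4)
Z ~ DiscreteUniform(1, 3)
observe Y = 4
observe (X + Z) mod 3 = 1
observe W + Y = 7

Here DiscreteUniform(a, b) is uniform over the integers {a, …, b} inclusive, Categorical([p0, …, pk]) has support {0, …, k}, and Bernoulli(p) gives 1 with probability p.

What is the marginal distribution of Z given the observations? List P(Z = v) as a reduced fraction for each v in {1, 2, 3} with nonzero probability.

P(Z=1) = 1/3, P(Z=2) = 1/2, P(Z=3) = 1/6

Enumerate traces; 9 have nonzero weight after conditioning:
  (X=0, U=0, W=3, Y=4, Z=1) weight 1/288
  (X=0, U=1, W=3, Y=4, Z=1) weight 1/864
  (X=0, U=2, W=3, Y=4, Z=1) weight 1/216
  (X=1, U=0, W=3, Y=4, Z=3) weight 1/432
  (X=1, U=1, W=3, Y=4, Z=3) weight 1/1728
  (X=1, U=2, W=3, Y=4, Z=3) weight 1/576
  (X=2, U=0, W=3, Y=4, Z=2) weight 1/144
  (X=2, U=1, W=3, Y=4, Z=2) weight 1/576
  … 1 more
Group by Z:
  weight(Z=1) = 1/108
  weight(Z=2) = 1/72
  weight(Z=3) = 1/216
Total weight = 1/108 + 1/72 + 1/216 = 1/36
P(Z=1 | obs) = 1/108 / 1/36 = 1/3
P(Z=2 | obs) = 1/72 / 1/36 = 1/2
P(Z=3 | obs) = 1/216 / 1/36 = 1/6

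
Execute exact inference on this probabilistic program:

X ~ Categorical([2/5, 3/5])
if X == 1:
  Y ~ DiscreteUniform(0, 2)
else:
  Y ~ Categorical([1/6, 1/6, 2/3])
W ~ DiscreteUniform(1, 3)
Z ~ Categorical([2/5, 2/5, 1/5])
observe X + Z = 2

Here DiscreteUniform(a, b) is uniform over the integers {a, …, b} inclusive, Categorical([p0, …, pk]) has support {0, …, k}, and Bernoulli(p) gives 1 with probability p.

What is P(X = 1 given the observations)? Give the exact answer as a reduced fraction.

Enumerate traces; 18 have nonzero weight after conditioning:
  (X=0, Y=0, W=1, Z=2) weight 1/225
  (X=0, Y=0, W=2, Z=2) weight 1/225
  (X=0, Y=0, W=3, Z=2) weight 1/225
  (X=0, Y=1, W=1, Z=2) weight 1/225
  (X=0, Y=1, W=2, Z=2) weight 1/225
  (X=0, Y=1, W=3, Z=2) weight 1/225
  (X=0, Y=2, W=1, Z=2) weight 4/225
  (X=0, Y=2, W=2, Z=2) weight 4/225
  (X=1, Y=0, W=1, Z=1) weight 2/75
  … 9 more
Group by X:
  weight(X=0) = 2/25
  weight(X=1) = 6/25
Total weight = 2/25 + 6/25 = 8/25
P(X=0 | obs) = 2/25 / 8/25 = 1/4
P(X=1 | obs) = 6/25 / 8/25 = 3/4

P(X = 1 | obs) = 3/4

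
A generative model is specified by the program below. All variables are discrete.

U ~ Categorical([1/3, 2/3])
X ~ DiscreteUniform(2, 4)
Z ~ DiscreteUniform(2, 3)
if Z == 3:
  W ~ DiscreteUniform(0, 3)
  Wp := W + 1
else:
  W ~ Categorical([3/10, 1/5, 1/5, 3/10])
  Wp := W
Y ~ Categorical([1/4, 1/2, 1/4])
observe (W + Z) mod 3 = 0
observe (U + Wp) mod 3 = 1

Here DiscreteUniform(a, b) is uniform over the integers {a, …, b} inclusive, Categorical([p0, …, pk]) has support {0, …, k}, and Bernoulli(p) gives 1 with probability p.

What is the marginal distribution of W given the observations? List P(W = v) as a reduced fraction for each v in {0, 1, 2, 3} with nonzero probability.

P(W=0) = 5/14, P(W=1) = 2/7, P(W=3) = 5/14

Enumerate traces; 27 have nonzero weight after conditioning:
  (U=0, X=2, Z=2, W=1, Y=0) weight 1/360
  (U=0, X=2, Z=2, W=1, Y=1) weight 1/180
  (U=0, X=2, Z=2, W=1, Y=2) weight 1/360
  (U=0, X=2, Z=3, W=0, Y=0) weight 1/288
  (U=0, X=2, Z=3, W=0, Y=1) weight 1/144
  (U=0, X=2, Z=3, W=0, Y=2) weight 1/288
  (U=0, X=2, Z=3, W=3, Y=0) weight 1/288
  (U=0, X=2, Z=3, W=3, Y=1) weight 1/144
  … 19 more
Group by W:
  weight(W=0) = 1/24
  weight(W=1) = 1/30
  weight(W=3) = 1/24
Total weight = 1/24 + 1/30 + 1/24 = 7/60
P(W=0 | obs) = 1/24 / 7/60 = 5/14
P(W=1 | obs) = 1/30 / 7/60 = 2/7
P(W=3 | obs) = 1/24 / 7/60 = 5/14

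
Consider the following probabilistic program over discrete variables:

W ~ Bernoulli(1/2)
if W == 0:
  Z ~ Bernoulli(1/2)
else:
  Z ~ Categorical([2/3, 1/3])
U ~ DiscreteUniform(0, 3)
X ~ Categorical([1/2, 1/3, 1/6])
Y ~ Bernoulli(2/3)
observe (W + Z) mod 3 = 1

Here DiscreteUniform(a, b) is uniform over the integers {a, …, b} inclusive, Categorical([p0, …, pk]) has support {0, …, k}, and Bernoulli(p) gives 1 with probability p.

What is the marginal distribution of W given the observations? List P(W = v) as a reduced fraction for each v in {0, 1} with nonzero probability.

P(W=0) = 3/7, P(W=1) = 4/7

Enumerate traces; 48 have nonzero weight after conditioning:
  (W=0, Z=1, U=0, X=0, Y=0) weight 1/96
  (W=0, Z=1, U=0, X=0, Y=1) weight 1/48
  (W=0, Z=1, U=0, X=1, Y=0) weight 1/144
  (W=0, Z=1, U=0, X=1, Y=1) weight 1/72
  (W=0, Z=1, U=0, X=2, Y=0) weight 1/288
  (W=0, Z=1, U=0, X=2, Y=1) weight 1/144
  (W=0, Z=1, U=1, X=0, Y=0) weight 1/96
  (W=0, Z=1, U=1, X=0, Y=1) weight 1/48
  (W=1, Z=0, U=0, X=0, Y=0) weight 1/72
  … 39 more
Group by W:
  weight(W=0) = 1/4
  weight(W=1) = 1/3
Total weight = 1/4 + 1/3 = 7/12
P(W=0 | obs) = 1/4 / 7/12 = 3/7
P(W=1 | obs) = 1/3 / 7/12 = 4/7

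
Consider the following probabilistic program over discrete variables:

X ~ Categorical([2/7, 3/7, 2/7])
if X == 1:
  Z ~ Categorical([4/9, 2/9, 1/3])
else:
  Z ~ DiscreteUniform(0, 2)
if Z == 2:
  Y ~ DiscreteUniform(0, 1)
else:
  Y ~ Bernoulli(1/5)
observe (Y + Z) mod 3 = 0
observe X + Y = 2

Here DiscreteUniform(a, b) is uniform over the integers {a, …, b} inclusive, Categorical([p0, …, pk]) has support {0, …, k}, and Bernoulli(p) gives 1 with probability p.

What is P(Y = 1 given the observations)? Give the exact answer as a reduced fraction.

P(Y = 1 | obs) = 15/31

Enumerate traces; 2 have nonzero weight after conditioning:
  (X=1, Z=2, Y=1) weight 1/14
  (X=2, Z=0, Y=0) weight 8/105
Group by Y:
  weight(Y=0) = 8/105
  weight(Y=1) = 1/14
Total weight = 8/105 + 1/14 = 31/210
P(Y=0 | obs) = 8/105 / 31/210 = 16/31
P(Y=1 | obs) = 1/14 / 31/210 = 15/31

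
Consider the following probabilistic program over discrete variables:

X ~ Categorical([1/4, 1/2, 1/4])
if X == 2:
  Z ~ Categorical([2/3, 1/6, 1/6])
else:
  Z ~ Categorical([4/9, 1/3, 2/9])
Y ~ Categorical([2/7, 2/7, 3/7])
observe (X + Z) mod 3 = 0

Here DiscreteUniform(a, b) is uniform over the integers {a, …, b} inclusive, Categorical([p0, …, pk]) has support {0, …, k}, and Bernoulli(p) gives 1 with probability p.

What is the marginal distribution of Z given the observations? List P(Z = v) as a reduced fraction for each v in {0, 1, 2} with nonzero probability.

P(Z=0) = 8/19, P(Z=1) = 3/19, P(Z=2) = 8/19

Enumerate traces; 9 have nonzero weight after conditioning:
  (X=0, Z=0, Y=0) weight 2/63
  (X=0, Z=0, Y=1) weight 2/63
  (X=0, Z=0, Y=2) weight 1/21
  (X=1, Z=2, Y=0) weight 2/63
  (X=1, Z=2, Y=1) weight 2/63
  (X=1, Z=2, Y=2) weight 1/21
  (X=2, Z=1, Y=0) weight 1/84
  (X=2, Z=1, Y=1) weight 1/84
  … 1 more
Group by Z:
  weight(Z=0) = 1/9
  weight(Z=1) = 1/24
  weight(Z=2) = 1/9
Total weight = 1/9 + 1/24 + 1/9 = 19/72
P(Z=0 | obs) = 1/9 / 19/72 = 8/19
P(Z=1 | obs) = 1/24 / 19/72 = 3/19
P(Z=2 | obs) = 1/9 / 19/72 = 8/19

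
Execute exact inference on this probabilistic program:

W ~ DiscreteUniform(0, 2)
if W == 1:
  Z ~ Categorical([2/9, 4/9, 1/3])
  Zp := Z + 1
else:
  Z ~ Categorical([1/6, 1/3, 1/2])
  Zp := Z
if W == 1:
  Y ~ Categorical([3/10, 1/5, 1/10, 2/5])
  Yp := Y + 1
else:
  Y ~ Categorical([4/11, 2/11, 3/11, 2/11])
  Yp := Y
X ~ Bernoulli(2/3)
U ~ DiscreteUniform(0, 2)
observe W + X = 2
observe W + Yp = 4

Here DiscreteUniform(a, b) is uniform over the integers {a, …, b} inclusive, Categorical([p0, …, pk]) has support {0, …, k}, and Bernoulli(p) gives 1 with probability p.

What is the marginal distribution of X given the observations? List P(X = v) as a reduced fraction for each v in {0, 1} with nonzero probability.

P(X=0) = 15/26, P(X=1) = 11/26

Enumerate traces; 18 have nonzero weight after conditioning:
  (W=1, Z=0, Y=2, X=1, U=0) weight 2/1215
  (W=1, Z=0, Y=2, X=1, U=1) weight 2/1215
  (W=1, Z=0, Y=2, X=1, U=2) weight 2/1215
  (W=1, Z=1, Y=2, X=1, U=0) weight 4/1215
  (W=1, Z=1, Y=2, X=1, U=1) weight 4/1215
  (W=1, Z=1, Y=2, X=1, U=2) weight 4/1215
  (W=1, Z=2, Y=2, X=1, U=0) weight 1/405
  (W=1, Z=2, Y=2, X=1, U=1) weight 1/405
  (W=2, Z=0, Y=2, X=0, U=0) weight 1/594
  … 9 more
Group by X:
  weight(X=0) = 1/33
  weight(X=1) = 1/45
Total weight = 1/33 + 1/45 = 26/495
P(X=0 | obs) = 1/33 / 26/495 = 15/26
P(X=1 | obs) = 1/45 / 26/495 = 11/26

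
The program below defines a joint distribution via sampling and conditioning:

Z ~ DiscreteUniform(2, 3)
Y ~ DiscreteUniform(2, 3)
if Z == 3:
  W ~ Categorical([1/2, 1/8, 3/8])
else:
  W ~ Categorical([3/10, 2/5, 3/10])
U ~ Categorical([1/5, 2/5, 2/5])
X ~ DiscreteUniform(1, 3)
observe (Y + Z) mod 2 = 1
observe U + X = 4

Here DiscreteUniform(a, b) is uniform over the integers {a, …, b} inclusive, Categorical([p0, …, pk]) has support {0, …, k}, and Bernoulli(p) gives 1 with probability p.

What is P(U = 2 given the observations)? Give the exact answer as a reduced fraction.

Enumerate traces; 12 have nonzero weight after conditioning:
  (Z=2, Y=3, W=0, U=1, X=3) weight 1/100
  (Z=2, Y=3, W=0, U=2, X=2) weight 1/100
  (Z=2, Y=3, W=1, U=1, X=3) weight 1/75
  (Z=2, Y=3, W=1, U=2, X=2) weight 1/75
  (Z=2, Y=3, W=2, U=1, X=3) weight 1/100
  (Z=2, Y=3, W=2, U=2, X=2) weight 1/100
  (Z=3, Y=2, W=0, U=1, X=3) weight 1/60
  (Z=3, Y=2, W=0, U=2, X=2) weight 1/60
  … 4 more
Group by U:
  weight(U=1) = 1/15
  weight(U=2) = 1/15
Total weight = 1/15 + 1/15 = 2/15
P(U=1 | obs) = 1/15 / 2/15 = 1/2
P(U=2 | obs) = 1/15 / 2/15 = 1/2

P(U = 2 | obs) = 1/2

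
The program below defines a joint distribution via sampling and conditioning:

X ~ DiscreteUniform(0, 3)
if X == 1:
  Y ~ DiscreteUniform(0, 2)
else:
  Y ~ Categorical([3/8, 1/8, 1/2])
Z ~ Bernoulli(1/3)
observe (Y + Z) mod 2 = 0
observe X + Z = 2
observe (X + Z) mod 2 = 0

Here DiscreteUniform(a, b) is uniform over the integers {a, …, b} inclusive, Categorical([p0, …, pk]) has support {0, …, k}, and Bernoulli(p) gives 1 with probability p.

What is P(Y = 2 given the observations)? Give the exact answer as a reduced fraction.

Enumerate traces; 3 have nonzero weight after conditioning:
  (X=1, Y=1, Z=1) weight 1/36
  (X=2, Y=0, Z=0) weight 1/16
  (X=2, Y=2, Z=0) weight 1/12
Group by Y:
  weight(Y=0) = 1/16
  weight(Y=1) = 1/36
  weight(Y=2) = 1/12
Total weight = 1/16 + 1/36 + 1/12 = 25/144
P(Y=0 | obs) = 1/16 / 25/144 = 9/25
P(Y=1 | obs) = 1/36 / 25/144 = 4/25
P(Y=2 | obs) = 1/12 / 25/144 = 12/25

P(Y = 2 | obs) = 12/25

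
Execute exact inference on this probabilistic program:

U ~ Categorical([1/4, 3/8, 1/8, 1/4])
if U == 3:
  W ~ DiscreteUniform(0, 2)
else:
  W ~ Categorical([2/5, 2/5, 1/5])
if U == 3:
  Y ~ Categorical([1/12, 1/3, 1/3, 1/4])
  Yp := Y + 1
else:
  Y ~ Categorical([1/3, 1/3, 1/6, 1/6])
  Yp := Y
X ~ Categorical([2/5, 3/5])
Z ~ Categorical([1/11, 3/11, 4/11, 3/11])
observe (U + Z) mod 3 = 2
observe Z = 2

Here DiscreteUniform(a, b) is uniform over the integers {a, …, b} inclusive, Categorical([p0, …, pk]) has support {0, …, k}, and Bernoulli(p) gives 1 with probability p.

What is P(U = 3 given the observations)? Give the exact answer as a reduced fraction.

P(U = 3 | obs) = 1/2

Enumerate traces; 48 have nonzero weight after conditioning:
  (U=0, W=0, Y=0, X=0, Z=2) weight 4/825
  (U=0, W=0, Y=0, X=1, Z=2) weight 2/275
  (U=0, W=0, Y=1, X=0, Z=2) weight 4/825
  (U=0, W=0, Y=1, X=1, Z=2) weight 2/275
  (U=0, W=0, Y=2, X=0, Z=2) weight 2/825
  (U=0, W=0, Y=2, X=1, Z=2) weight 1/275
  (U=0, W=0, Y=3, X=0, Z=2) weight 2/825
  (U=0, W=0, Y=3, X=1, Z=2) weight 1/275
  (U=3, W=0, Y=0, X=0, Z=2) weight 1/990
  … 39 more
Group by U:
  weight(U=0) = 1/11
  weight(U=3) = 1/11
Total weight = 1/11 + 1/11 = 2/11
P(U=0 | obs) = 1/11 / 2/11 = 1/2
P(U=3 | obs) = 1/11 / 2/11 = 1/2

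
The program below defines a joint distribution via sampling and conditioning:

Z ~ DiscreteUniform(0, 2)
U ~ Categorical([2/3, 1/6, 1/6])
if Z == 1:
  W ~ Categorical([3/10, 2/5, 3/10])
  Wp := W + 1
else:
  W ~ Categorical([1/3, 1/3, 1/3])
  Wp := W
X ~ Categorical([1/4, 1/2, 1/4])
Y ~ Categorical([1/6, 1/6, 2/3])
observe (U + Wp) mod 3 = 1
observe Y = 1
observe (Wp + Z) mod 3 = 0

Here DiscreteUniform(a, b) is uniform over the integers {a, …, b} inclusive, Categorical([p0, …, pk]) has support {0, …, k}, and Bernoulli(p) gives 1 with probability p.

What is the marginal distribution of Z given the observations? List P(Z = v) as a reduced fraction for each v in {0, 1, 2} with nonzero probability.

P(Z=0) = 5/31, P(Z=1) = 6/31, P(Z=2) = 20/31

Enumerate traces; 9 have nonzero weight after conditioning:
  (Z=0, U=1, W=0, X=0, Y=1) weight 1/1296
  (Z=0, U=1, W=0, X=1, Y=1) weight 1/648
  (Z=0, U=1, W=0, X=2, Y=1) weight 1/1296
  (Z=1, U=2, W=1, X=0, Y=1) weight 1/1080
  (Z=1, U=2, W=1, X=1, Y=1) weight 1/540
  (Z=1, U=2, W=1, X=2, Y=1) weight 1/1080
  (Z=2, U=0, W=1, X=0, Y=1) weight 1/324
  (Z=2, U=0, W=1, X=1, Y=1) weight 1/162
  … 1 more
Group by Z:
  weight(Z=0) = 1/324
  weight(Z=1) = 1/270
  weight(Z=2) = 1/81
Total weight = 1/324 + 1/270 + 1/81 = 31/1620
P(Z=0 | obs) = 1/324 / 31/1620 = 5/31
P(Z=1 | obs) = 1/270 / 31/1620 = 6/31
P(Z=2 | obs) = 1/81 / 31/1620 = 20/31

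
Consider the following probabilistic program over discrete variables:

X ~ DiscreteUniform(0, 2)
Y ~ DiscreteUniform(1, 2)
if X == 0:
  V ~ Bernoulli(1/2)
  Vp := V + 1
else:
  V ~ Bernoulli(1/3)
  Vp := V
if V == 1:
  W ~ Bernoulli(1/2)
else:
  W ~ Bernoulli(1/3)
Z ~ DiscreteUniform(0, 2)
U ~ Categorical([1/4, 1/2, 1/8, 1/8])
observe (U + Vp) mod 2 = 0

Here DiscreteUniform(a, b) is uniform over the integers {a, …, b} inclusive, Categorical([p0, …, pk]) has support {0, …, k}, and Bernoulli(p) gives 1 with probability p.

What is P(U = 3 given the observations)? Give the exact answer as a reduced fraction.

P(U = 3 | obs) = 7/68

Enumerate traces; 144 have nonzero weight after conditioning:
  (X=0, Y=1, V=0, W=0, Z=0, U=1) weight 1/108
  (X=0, Y=1, V=0, W=0, Z=0, U=3) weight 1/432
  (X=0, Y=1, V=0, W=0, Z=1, U=1) weight 1/108
  (X=0, Y=1, V=0, W=0, Z=1, U=3) weight 1/432
  (X=0, Y=1, V=0, W=0, Z=2, U=1) weight 1/108
  (X=0, Y=1, V=0, W=0, Z=2, U=3) weight 1/432
  (X=0, Y=1, V=0, W=1, Z=0, U=1) weight 1/216
  (X=0, Y=1, V=0, W=1, Z=0, U=3) weight 1/864
  (X=0, Y=1, V=1, W=0, Z=0, U=0) weight 1/288
  (X=0, Y=1, V=1, W=0, Z=0, U=2) weight 1/576
  … 134 more
Group by U:
  weight(U=0) = 11/72
  weight(U=1) = 7/36
  weight(U=2) = 11/144
  weight(U=3) = 7/144
Total weight = 11/72 + 7/36 + 11/144 + 7/144 = 17/36
P(U=0 | obs) = 11/72 / 17/36 = 11/34
P(U=1 | obs) = 7/36 / 17/36 = 7/17
P(U=2 | obs) = 11/144 / 17/36 = 11/68
P(U=3 | obs) = 7/144 / 17/36 = 7/68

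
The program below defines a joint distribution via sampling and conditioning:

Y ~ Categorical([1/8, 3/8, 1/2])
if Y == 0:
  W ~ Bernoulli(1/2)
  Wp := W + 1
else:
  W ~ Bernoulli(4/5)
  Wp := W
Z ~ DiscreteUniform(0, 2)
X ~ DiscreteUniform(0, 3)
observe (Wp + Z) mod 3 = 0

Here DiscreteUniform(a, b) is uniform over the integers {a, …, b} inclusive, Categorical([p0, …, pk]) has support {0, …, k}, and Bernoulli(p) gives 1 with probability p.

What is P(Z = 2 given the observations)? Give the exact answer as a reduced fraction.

Enumerate traces; 24 have nonzero weight after conditioning:
  (Y=0, W=0, Z=2, X=0) weight 1/192
  (Y=0, W=0, Z=2, X=1) weight 1/192
  (Y=0, W=0, Z=2, X=2) weight 1/192
  (Y=0, W=0, Z=2, X=3) weight 1/192
  (Y=0, W=1, Z=1, X=0) weight 1/192
  (Y=0, W=1, Z=1, X=1) weight 1/192
  (Y=0, W=1, Z=1, X=2) weight 1/192
  (Y=0, W=1, Z=1, X=3) weight 1/192
  (Y=1, W=0, Z=0, X=0) weight 1/160
  … 15 more
Group by Z:
  weight(Z=0) = 7/120
  weight(Z=1) = 1/48
  weight(Z=2) = 61/240
Total weight = 7/120 + 1/48 + 61/240 = 1/3
P(Z=0 | obs) = 7/120 / 1/3 = 7/40
P(Z=1 | obs) = 1/48 / 1/3 = 1/16
P(Z=2 | obs) = 61/240 / 1/3 = 61/80

P(Z = 2 | obs) = 61/80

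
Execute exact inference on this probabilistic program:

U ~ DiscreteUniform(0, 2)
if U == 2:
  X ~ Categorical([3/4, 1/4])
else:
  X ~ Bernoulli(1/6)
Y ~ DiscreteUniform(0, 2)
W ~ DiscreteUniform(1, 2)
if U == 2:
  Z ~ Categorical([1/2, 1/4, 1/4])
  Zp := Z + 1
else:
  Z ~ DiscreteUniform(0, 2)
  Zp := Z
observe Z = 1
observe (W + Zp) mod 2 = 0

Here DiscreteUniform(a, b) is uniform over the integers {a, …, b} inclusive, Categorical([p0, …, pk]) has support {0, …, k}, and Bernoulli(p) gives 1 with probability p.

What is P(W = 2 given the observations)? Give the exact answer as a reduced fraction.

Enumerate traces; 18 have nonzero weight after conditioning:
  (U=0, X=0, Y=0, W=1, Z=1) weight 5/324
  (U=0, X=0, Y=1, W=1, Z=1) weight 5/324
  (U=0, X=0, Y=2, W=1, Z=1) weight 5/324
  (U=0, X=1, Y=0, W=1, Z=1) weight 1/324
  (U=0, X=1, Y=1, W=1, Z=1) weight 1/324
  (U=0, X=1, Y=2, W=1, Z=1) weight 1/324
  (U=1, X=0, Y=0, W=1, Z=1) weight 5/324
  (U=1, X=0, Y=1, W=1, Z=1) weight 5/324
  (U=2, X=0, Y=0, W=2, Z=1) weight 1/96
  … 9 more
Group by W:
  weight(W=1) = 1/9
  weight(W=2) = 1/24
Total weight = 1/9 + 1/24 = 11/72
P(W=1 | obs) = 1/9 / 11/72 = 8/11
P(W=2 | obs) = 1/24 / 11/72 = 3/11

P(W = 2 | obs) = 3/11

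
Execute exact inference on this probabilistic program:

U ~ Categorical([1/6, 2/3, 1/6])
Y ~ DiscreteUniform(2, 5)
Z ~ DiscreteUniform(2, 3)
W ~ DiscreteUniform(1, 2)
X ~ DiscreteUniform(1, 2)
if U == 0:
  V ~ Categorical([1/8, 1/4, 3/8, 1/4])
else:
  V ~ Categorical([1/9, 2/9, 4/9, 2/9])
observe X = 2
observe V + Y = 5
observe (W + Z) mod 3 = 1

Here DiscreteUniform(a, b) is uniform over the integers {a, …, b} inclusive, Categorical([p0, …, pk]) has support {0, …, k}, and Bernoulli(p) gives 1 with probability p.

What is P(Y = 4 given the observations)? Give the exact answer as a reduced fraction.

Enumerate traces; 24 have nonzero weight after conditioning:
  (U=0, Y=2, Z=2, W=2, X=2, V=3) weight 1/768
  (U=0, Y=2, Z=3, W=1, X=2, V=3) weight 1/768
  (U=0, Y=3, Z=2, W=2, X=2, V=2) weight 1/512
  (U=0, Y=3, Z=3, W=1, X=2, V=2) weight 1/512
  (U=0, Y=4, Z=2, W=2, X=2, V=1) weight 1/768
  (U=0, Y=4, Z=3, W=1, X=2, V=1) weight 1/768
  (U=0, Y=5, Z=2, W=2, X=2, V=0) weight 1/1536
  (U=0, Y=5, Z=3, W=1, X=2, V=0) weight 1/1536
  … 16 more
Group by Y:
  weight(Y=2) = 49/3456
  weight(Y=3) = 187/6912
  weight(Y=4) = 49/3456
  weight(Y=5) = 49/6912
Total weight = 49/3456 + 187/6912 + 49/3456 + 49/6912 = 1/16
P(Y=2 | obs) = 49/3456 / 1/16 = 49/216
P(Y=3 | obs) = 187/6912 / 1/16 = 187/432
P(Y=4 | obs) = 49/3456 / 1/16 = 49/216
P(Y=5 | obs) = 49/6912 / 1/16 = 49/432

P(Y = 4 | obs) = 49/216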